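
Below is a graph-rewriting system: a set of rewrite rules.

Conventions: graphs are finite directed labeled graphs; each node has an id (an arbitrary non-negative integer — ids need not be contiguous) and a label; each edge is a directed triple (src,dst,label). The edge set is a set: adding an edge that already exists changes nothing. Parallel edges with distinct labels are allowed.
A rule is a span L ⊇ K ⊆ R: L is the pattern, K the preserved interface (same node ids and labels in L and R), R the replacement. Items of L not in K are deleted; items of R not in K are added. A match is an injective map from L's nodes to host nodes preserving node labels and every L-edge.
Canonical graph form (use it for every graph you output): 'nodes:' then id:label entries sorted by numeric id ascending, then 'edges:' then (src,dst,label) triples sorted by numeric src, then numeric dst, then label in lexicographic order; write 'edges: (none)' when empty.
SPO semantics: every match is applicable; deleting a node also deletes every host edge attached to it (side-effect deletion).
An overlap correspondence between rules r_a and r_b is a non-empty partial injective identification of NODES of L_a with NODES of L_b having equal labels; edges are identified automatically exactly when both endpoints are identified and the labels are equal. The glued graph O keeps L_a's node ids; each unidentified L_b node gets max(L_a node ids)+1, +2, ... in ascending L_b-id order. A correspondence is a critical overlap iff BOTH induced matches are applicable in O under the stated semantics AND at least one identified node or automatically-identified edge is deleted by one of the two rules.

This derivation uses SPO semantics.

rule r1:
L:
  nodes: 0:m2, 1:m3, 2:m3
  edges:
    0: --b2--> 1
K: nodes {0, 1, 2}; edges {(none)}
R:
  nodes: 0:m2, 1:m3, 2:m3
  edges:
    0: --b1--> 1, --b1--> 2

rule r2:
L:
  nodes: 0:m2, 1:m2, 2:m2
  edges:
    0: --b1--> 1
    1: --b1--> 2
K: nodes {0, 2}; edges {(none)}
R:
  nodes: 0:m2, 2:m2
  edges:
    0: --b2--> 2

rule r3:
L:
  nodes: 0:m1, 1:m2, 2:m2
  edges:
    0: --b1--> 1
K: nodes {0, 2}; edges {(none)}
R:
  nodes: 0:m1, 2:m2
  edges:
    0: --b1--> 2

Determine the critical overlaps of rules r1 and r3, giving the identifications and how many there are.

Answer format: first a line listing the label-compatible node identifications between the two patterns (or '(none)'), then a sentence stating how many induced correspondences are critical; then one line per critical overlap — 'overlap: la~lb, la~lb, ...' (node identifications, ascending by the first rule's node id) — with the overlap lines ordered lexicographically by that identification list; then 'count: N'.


label-compatible node identifications between L(r1) and L(r3): 0~1, 0~2
1 of the induced correspondences is a critical overlap of r1 and r3.
overlap: 0~1
count: 1


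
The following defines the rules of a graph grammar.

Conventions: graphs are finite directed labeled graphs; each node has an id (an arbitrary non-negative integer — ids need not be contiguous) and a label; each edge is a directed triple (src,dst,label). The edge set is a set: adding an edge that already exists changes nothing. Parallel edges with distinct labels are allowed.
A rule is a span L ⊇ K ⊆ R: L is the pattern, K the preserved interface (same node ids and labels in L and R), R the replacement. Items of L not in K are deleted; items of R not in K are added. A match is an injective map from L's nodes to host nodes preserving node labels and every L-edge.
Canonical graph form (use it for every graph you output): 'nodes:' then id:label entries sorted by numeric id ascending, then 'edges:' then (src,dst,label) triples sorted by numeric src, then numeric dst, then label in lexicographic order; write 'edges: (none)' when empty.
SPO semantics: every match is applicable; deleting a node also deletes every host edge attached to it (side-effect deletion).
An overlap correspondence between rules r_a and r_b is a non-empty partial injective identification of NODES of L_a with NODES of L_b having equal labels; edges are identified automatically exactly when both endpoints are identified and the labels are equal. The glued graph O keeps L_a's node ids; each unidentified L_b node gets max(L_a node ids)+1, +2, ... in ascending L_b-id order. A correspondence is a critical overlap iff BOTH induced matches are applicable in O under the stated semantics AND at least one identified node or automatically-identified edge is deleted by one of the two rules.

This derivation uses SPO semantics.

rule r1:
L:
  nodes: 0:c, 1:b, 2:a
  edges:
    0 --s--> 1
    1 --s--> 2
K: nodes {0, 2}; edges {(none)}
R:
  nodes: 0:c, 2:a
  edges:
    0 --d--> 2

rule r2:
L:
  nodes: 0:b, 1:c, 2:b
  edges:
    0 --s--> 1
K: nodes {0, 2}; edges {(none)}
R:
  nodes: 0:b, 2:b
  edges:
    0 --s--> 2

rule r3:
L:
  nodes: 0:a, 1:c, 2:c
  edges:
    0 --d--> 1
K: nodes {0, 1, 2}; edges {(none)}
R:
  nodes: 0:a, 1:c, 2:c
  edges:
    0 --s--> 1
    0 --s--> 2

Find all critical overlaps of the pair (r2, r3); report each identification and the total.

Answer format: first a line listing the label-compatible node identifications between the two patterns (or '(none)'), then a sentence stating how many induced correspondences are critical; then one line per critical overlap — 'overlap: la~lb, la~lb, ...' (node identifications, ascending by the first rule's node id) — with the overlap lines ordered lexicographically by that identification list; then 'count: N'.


label-compatible node identifications between L(r2) and L(r3): 1~1, 1~2
2 of the induced correspondences are critical overlaps of r2 and r3.
overlap: 1~1
overlap: 1~2
count: 2


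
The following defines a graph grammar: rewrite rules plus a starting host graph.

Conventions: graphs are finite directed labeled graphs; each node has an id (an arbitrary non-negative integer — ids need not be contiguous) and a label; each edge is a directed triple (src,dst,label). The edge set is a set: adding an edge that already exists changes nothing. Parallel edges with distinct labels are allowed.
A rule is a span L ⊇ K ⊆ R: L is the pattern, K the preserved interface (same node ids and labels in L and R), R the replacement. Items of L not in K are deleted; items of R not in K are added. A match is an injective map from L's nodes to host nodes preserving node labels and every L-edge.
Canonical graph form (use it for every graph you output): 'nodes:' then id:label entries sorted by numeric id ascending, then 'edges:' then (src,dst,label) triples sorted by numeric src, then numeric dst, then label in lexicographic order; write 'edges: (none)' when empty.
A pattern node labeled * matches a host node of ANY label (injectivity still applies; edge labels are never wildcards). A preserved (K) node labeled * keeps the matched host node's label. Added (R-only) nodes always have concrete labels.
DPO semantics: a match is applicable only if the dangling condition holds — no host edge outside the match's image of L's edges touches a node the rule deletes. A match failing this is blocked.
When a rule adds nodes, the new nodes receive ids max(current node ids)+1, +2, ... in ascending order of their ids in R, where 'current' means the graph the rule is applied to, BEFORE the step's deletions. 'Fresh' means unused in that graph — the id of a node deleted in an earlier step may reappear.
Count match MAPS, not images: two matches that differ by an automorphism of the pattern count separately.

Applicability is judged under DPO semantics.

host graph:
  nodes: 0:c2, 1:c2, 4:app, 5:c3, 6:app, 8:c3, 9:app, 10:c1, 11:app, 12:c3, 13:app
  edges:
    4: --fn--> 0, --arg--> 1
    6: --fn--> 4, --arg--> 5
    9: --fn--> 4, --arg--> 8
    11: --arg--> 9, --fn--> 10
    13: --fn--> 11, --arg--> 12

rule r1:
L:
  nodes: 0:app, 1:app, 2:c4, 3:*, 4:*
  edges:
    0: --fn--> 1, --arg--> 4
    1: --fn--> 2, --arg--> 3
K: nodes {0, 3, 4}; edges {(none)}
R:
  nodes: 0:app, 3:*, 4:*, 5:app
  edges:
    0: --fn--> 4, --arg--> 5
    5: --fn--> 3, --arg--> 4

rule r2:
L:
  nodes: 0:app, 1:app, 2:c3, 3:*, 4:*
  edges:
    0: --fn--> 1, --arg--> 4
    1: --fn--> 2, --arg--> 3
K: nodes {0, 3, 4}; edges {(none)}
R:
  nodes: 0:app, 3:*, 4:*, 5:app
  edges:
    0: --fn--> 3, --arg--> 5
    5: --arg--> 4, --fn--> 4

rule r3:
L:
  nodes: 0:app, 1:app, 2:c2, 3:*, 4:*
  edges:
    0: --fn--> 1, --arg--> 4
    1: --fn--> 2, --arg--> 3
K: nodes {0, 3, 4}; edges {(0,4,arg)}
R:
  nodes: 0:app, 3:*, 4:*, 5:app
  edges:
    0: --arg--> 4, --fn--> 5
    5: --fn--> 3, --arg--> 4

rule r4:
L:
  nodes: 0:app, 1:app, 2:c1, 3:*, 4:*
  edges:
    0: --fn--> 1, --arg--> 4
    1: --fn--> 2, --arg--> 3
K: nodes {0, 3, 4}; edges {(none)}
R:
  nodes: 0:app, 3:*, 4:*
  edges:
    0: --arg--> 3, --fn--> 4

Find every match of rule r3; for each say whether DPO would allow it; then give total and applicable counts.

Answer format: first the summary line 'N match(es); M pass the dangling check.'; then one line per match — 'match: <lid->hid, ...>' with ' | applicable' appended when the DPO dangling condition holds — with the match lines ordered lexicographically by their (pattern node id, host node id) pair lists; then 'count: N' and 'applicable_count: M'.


2 match(es); 0 pass the dangling check.
match: 0->6, 1->4, 2->0, 3->1, 4->5
match: 0->9, 1->4, 2->0, 3->1, 4->8
count: 2
applicable_count: 0


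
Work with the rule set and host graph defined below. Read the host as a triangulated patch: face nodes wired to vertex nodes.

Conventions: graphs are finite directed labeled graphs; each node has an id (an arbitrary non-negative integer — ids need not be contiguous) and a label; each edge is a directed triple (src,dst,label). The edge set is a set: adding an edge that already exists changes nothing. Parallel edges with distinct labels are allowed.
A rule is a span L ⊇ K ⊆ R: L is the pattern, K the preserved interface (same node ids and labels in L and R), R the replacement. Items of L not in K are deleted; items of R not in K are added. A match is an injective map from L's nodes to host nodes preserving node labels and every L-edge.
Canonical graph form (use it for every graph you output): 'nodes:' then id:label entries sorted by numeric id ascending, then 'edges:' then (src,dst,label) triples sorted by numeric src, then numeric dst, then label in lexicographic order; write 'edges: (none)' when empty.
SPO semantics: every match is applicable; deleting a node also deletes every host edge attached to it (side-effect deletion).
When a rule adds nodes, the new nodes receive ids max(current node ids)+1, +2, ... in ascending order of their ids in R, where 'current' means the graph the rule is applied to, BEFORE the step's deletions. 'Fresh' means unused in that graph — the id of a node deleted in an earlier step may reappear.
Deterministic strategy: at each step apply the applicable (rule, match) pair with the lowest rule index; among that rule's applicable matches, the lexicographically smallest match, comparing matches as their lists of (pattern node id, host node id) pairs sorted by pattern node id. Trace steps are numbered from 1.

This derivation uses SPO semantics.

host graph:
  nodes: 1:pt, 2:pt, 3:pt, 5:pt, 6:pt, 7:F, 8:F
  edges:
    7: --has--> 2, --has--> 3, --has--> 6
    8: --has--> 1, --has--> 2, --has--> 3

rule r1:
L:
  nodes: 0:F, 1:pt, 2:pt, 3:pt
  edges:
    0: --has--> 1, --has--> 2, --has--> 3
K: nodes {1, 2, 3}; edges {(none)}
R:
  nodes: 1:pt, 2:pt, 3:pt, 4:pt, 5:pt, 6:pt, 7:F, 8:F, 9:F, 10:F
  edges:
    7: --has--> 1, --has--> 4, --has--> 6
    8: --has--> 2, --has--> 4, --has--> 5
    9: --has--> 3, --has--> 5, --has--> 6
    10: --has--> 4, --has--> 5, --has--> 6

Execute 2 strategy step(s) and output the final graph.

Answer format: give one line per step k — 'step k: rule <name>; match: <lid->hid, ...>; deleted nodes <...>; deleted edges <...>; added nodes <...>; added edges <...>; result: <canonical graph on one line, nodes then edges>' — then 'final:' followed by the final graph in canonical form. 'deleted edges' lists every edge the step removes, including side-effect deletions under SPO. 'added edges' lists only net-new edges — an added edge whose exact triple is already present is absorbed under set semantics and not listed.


step 1: rule r1; match: 0->7, 1->2, 2->3, 3->6; deleted nodes 7; deleted edges (7,2,has); (7,3,has); (7,6,has); added nodes 9, 10, 11, 12, 13, 14, 15; added edges (12,2,has); (12,9,has); (12,11,has); (13,3,has); (13,9,has); (13,10,has); (14,6,has); (14,10,has); (14,11,has); (15,9,has); (15,10,has); (15,11,has); result: nodes: 1:pt, 2:pt, 3:pt, 5:pt, 6:pt, 8:F, 9:pt, 10:pt, 11:pt, 12:F, 13:F, 14:F, 15:F edges: (8,1,has); (8,2,has); (8,3,has); (12,2,has); (12,9,has); (12,11,has); (13,3,has); (13,9,has); (13,10,has); (14,6,has); (14,10,has); (14,11,has); (15,9,has); (15,10,has); (15,11,has)
step 2: rule r1; match: 0->8, 1->1, 2->2, 3->3; deleted nodes 8; deleted edges (8,1,has); (8,2,has); (8,3,has); added nodes 16, 17, 18, 19, 20, 21, 22; added edges (19,1,has); (19,16,has); (19,18,has); (20,2,has); (20,16,has); (20,17,has); (21,3,has); (21,17,has); (21,18,has); (22,16,has); (22,17,has); (22,18,has); result: nodes: 1:pt, 2:pt, 3:pt, 5:pt, 6:pt, 9:pt, 10:pt, 11:pt, 12:F, 13:F, 14:F, 15:F, 16:pt, 17:pt, 18:pt, 19:F, 20:F, 21:F, 22:F edges: (12,2,has); (12,9,has); (12,11,has); (13,3,has); (13,9,has); (13,10,has); (14,6,has); (14,10,has); (14,11,has); (15,9,has); (15,10,has); (15,11,has); (19,1,has); (19,16,has); (19,18,has); (20,2,has); (20,16,has); (20,17,has); (21,3,has); (21,17,has); (21,18,has); (22,16,has); (22,17,has); (22,18,has)
final:
nodes: 1:pt, 2:pt, 3:pt, 5:pt, 6:pt, 9:pt, 10:pt, 11:pt, 12:F, 13:F, 14:F, 15:F, 16:pt, 17:pt, 18:pt, 19:F, 20:F, 21:F, 22:F
edges: (12,2,has); (12,9,has); (12,11,has); (13,3,has); (13,9,has); (13,10,has); (14,6,has); (14,10,has); (14,11,has); (15,9,has); (15,10,has); (15,11,has); (19,1,has); (19,16,has); (19,18,has); (20,2,has); (20,16,has); (20,17,has); (21,3,has); (21,17,has); (21,18,has); (22,16,has); (22,17,has); (22,18,has)


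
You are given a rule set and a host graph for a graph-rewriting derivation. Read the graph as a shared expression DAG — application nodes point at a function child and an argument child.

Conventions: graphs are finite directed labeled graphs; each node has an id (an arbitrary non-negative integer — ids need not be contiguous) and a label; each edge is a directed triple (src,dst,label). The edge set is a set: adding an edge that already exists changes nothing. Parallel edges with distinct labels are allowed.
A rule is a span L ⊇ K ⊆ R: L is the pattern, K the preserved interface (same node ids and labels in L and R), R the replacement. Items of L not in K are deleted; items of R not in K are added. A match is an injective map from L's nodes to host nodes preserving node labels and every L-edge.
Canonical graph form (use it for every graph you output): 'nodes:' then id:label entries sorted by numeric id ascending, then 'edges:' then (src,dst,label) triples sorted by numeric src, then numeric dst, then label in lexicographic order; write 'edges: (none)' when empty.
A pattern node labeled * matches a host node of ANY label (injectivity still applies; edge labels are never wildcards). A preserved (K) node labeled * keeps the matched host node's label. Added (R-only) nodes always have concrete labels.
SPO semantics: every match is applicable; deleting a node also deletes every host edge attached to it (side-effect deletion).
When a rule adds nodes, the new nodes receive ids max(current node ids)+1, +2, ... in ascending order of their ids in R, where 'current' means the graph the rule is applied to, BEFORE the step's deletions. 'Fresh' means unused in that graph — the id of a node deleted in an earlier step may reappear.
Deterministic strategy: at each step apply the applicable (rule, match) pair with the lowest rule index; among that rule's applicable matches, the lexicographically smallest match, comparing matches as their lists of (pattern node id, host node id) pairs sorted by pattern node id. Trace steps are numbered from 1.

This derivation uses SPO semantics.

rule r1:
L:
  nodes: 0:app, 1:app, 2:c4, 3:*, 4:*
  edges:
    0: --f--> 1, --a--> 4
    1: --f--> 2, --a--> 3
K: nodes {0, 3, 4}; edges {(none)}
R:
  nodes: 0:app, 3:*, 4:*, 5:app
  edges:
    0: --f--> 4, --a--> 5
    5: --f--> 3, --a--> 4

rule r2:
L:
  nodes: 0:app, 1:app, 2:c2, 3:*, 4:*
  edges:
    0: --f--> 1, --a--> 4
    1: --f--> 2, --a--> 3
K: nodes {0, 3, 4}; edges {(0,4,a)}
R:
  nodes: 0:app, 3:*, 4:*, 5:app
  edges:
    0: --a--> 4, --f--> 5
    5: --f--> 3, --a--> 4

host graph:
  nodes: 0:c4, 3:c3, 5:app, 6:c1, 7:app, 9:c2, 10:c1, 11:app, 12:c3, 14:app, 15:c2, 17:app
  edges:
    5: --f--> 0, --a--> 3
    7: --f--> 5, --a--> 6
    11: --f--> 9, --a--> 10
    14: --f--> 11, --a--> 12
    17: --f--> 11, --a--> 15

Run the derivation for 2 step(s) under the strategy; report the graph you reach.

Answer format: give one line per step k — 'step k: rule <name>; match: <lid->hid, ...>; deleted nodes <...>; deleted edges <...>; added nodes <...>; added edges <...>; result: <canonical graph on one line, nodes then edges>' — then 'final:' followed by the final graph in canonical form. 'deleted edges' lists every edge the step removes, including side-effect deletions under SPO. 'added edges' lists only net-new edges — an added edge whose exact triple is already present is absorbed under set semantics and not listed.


step 1: rule r1; match: 0->7, 1->5, 2->0, 3->3, 4->6; deleted nodes 0, 5; deleted edges (5,0,f); (5,3,a); (7,5,f); (7,6,a); added nodes 18; added edges (7,6,f); (7,18,a); (18,3,f); (18,6,a); result: nodes: 3:c3, 6:c1, 7:app, 9:c2, 10:c1, 11:app, 12:c3, 14:app, 15:c2, 17:app, 18:app edges: (7,6,f); (7,18,a); (11,9,f); (11,10,a); (14,11,f); (14,12,a); (17,11,f); (17,15,a); (18,3,f); (18,6,a)
step 2: rule r2; match: 0->14, 1->11, 2->9, 3->10, 4->12; deleted nodes 9, 11; deleted edges (11,9,f); (11,10,a); (14,11,f); (17,11,f); added nodes 19; added edges (14,19,f); (19,10,f); (19,12,a); result: nodes: 3:c3, 6:c1, 7:app, 10:c1, 12:c3, 14:app, 15:c2, 17:app, 18:app, 19:app edges: (7,6,f); (7,18,a); (14,12,a); (14,19,f); (17,15,a); (18,3,f); (18,6,a); (19,10,f); (19,12,a)
final:
nodes: 3:c3, 6:c1, 7:app, 10:c1, 12:c3, 14:app, 15:c2, 17:app, 18:app, 19:app
edges: (7,6,f); (7,18,a); (14,12,a); (14,19,f); (17,15,a); (18,3,f); (18,6,a); (19,10,f); (19,12,a)


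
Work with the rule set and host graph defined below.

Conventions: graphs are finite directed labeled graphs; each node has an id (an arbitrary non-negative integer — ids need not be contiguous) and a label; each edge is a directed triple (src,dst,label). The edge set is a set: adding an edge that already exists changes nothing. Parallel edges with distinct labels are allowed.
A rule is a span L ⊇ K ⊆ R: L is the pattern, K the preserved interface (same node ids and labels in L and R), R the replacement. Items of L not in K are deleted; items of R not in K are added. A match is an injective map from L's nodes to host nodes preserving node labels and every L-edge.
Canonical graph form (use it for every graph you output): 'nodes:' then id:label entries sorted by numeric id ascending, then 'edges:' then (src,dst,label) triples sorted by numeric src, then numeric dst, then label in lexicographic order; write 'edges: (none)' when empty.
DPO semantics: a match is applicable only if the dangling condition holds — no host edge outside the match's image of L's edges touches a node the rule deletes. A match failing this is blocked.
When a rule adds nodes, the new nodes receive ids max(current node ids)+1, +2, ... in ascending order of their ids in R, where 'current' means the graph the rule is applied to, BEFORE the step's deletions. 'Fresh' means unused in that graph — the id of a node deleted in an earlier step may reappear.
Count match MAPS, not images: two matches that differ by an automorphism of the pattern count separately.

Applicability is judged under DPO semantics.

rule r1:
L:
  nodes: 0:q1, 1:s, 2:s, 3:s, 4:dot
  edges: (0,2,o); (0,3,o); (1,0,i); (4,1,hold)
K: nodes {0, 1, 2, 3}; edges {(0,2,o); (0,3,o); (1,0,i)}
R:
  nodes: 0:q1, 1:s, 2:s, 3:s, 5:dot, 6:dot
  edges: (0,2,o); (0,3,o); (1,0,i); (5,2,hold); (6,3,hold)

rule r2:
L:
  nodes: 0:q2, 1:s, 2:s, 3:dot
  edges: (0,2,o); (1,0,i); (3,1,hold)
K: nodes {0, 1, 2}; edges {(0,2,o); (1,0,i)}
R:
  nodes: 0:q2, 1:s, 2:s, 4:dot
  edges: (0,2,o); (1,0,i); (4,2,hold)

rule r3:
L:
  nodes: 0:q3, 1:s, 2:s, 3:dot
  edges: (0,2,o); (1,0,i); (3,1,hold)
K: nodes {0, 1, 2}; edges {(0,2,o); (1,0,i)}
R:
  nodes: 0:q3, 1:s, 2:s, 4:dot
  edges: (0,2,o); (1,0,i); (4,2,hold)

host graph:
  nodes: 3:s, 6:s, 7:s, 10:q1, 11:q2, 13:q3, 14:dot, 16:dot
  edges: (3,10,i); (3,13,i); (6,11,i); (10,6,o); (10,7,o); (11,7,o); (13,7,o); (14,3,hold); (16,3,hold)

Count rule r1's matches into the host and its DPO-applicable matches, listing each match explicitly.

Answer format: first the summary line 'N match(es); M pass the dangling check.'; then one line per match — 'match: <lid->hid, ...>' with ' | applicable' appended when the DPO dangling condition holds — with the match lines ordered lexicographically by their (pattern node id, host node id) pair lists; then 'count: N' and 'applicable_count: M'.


4 match(es); 4 pass the dangling check.
match: 0->10, 1->3, 2->6, 3->7, 4->14 | applicable
match: 0->10, 1->3, 2->6, 3->7, 4->16 | applicable
match: 0->10, 1->3, 2->7, 3->6, 4->14 | applicable
match: 0->10, 1->3, 2->7, 3->6, 4->16 | applicable
count: 4
applicable_count: 4


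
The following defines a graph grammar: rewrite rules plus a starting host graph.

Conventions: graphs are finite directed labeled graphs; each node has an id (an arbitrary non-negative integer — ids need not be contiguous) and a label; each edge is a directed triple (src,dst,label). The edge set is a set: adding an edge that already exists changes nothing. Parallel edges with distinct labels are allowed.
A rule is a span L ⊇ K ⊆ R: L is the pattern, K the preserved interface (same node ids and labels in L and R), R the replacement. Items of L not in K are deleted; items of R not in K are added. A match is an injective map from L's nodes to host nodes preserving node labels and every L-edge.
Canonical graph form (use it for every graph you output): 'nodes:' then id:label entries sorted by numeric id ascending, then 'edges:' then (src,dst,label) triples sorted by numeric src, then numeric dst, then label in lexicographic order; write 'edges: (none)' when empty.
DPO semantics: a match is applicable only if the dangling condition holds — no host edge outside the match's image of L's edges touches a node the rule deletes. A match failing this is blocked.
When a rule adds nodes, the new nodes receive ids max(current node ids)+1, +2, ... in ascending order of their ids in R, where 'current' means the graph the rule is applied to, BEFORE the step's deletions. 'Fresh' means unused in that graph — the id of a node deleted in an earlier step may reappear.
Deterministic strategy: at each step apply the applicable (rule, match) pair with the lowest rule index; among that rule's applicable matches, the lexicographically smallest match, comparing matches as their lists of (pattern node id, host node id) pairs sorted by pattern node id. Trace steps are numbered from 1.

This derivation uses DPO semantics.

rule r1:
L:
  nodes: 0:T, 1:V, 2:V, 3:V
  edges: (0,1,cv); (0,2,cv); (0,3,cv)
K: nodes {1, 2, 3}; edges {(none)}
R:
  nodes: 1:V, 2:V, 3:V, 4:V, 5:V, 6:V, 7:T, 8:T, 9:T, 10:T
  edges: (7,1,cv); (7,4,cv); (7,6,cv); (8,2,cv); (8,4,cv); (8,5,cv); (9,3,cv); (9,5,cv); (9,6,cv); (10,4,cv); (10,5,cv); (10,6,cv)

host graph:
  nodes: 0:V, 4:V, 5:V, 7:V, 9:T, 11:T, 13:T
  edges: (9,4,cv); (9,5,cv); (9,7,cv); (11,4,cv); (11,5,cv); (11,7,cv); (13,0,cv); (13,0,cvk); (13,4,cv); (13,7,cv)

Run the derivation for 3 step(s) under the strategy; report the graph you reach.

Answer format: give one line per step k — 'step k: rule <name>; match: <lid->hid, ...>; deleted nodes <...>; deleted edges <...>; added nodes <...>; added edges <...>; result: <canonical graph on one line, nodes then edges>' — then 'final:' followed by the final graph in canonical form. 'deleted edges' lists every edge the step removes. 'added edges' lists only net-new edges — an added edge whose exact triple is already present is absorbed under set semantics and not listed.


step 1: rule r1; match: 0->9, 1->4, 2->5, 3->7; deleted nodes 9; deleted edges (9,4,cv); (9,5,cv); (9,7,cv); added nodes 14, 15, 16, 17, 18, 19, 20; added edges (17,4,cv); (17,14,cv); (17,16,cv); (18,5,cv); (18,14,cv); (18,15,cv); (19,7,cv); (19,15,cv); (19,16,cv); (20,14,cv); (20,15,cv); (20,16,cv); result: nodes: 0:V, 4:V, 5:V, 7:V, 11:T, 13:T, 14:V, 15:V, 16:V, 17:T, 18:T, 19:T, 20:T edges: (11,4,cv); (11,5,cv); (11,7,cv); (13,0,cv); (13,0,cvk); (13,4,cv); (13,7,cv); (17,4,cv); (17,14,cv); (17,16,cv); (18,5,cv); (18,14,cv); (18,15,cv); (19,7,cv); (19,15,cv); (19,16,cv); (20,14,cv); (20,15,cv); (20,16,cv)
step 2: rule r1; match: 0->11, 1->4, 2->5, 3->7; deleted nodes 11; deleted edges (11,4,cv); (11,5,cv); (11,7,cv); added nodes 21, 22, 23, 24, 25, 26, 27; added edges (24,4,cv); (24,21,cv); (24,23,cv); (25,5,cv); (25,21,cv); (25,22,cv); (26,7,cv); (26,22,cv); (26,23,cv); (27,21,cv); (27,22,cv); (27,23,cv); result: nodes: 0:V, 4:V, 5:V, 7:V, 13:T, 14:V, 15:V, 16:V, 17:T, 18:T, 19:T, 20:T, 21:V, 22:V, 23:V, 24:T, 25:T, 26:T, 27:T edges: (13,0,cv); (13,0,cvk); (13,4,cv); (13,7,cv); (17,4,cv); (17,14,cv); (17,16,cv); (18,5,cv); (18,14,cv); (18,15,cv); (19,7,cv); (19,15,cv); (19,16,cv); (20,14,cv); (20,15,cv); (20,16,cv); (24,4,cv); (24,21,cv); (24,23,cv); (25,5,cv); (25,21,cv); (25,22,cv); (26,7,cv); (26,22,cv); (26,23,cv); (27,21,cv); (27,22,cv); (27,23,cv)
step 3: rule r1; match: 0->17, 1->4, 2->14, 3->16; deleted nodes 17; deleted edges (17,4,cv); (17,14,cv); (17,16,cv); added nodes 28, 29, 30, 31, 32, 33, 34; added edges (31,4,cv); (31,28,cv); (31,30,cv); (32,14,cv); (32,28,cv); (32,29,cv); (33,16,cv); (33,29,cv); (33,30,cv); (34,28,cv); (34,29,cv); (34,30,cv); result: nodes: 0:V, 4:V, 5:V, 7:V, 13:T, 14:V, 15:V, 16:V, 18:T, 19:T, 20:T, 21:V, 22:V, 23:V, 24:T, 25:T, 26:T, 27:T, 28:V, 29:V, 30:V, 31:T, 32:T, 33:T, 34:T edges: (13,0,cv); (13,0,cvk); (13,4,cv); (13,7,cv); (18,5,cv); (18,14,cv); (18,15,cv); (19,7,cv); (19,15,cv); (19,16,cv); (20,14,cv); (20,15,cv); (20,16,cv); (24,4,cv); (24,21,cv); (24,23,cv); (25,5,cv); (25,21,cv); (25,22,cv); (26,7,cv); (26,22,cv); (26,23,cv); (27,21,cv); (27,22,cv); (27,23,cv); (31,4,cv); (31,28,cv); (31,30,cv); (32,14,cv); (32,28,cv); (32,29,cv); (33,16,cv); (33,29,cv); (33,30,cv); (34,28,cv); (34,29,cv); (34,30,cv)
final:
nodes: 0:V, 4:V, 5:V, 7:V, 13:T, 14:V, 15:V, 16:V, 18:T, 19:T, 20:T, 21:V, 22:V, 23:V, 24:T, 25:T, 26:T, 27:T, 28:V, 29:V, 30:V, 31:T, 32:T, 33:T, 34:T
edges: (13,0,cv); (13,0,cvk); (13,4,cv); (13,7,cv); (18,5,cv); (18,14,cv); (18,15,cv); (19,7,cv); (19,15,cv); (19,16,cv); (20,14,cv); (20,15,cv); (20,16,cv); (24,4,cv); (24,21,cv); (24,23,cv); (25,5,cv); (25,21,cv); (25,22,cv); (26,7,cv); (26,22,cv); (26,23,cv); (27,21,cv); (27,22,cv); (27,23,cv); (31,4,cv); (31,28,cv); (31,30,cv); (32,14,cv); (32,28,cv); (32,29,cv); (33,16,cv); (33,29,cv); (33,30,cv); (34,28,cv); (34,29,cv); (34,30,cv)


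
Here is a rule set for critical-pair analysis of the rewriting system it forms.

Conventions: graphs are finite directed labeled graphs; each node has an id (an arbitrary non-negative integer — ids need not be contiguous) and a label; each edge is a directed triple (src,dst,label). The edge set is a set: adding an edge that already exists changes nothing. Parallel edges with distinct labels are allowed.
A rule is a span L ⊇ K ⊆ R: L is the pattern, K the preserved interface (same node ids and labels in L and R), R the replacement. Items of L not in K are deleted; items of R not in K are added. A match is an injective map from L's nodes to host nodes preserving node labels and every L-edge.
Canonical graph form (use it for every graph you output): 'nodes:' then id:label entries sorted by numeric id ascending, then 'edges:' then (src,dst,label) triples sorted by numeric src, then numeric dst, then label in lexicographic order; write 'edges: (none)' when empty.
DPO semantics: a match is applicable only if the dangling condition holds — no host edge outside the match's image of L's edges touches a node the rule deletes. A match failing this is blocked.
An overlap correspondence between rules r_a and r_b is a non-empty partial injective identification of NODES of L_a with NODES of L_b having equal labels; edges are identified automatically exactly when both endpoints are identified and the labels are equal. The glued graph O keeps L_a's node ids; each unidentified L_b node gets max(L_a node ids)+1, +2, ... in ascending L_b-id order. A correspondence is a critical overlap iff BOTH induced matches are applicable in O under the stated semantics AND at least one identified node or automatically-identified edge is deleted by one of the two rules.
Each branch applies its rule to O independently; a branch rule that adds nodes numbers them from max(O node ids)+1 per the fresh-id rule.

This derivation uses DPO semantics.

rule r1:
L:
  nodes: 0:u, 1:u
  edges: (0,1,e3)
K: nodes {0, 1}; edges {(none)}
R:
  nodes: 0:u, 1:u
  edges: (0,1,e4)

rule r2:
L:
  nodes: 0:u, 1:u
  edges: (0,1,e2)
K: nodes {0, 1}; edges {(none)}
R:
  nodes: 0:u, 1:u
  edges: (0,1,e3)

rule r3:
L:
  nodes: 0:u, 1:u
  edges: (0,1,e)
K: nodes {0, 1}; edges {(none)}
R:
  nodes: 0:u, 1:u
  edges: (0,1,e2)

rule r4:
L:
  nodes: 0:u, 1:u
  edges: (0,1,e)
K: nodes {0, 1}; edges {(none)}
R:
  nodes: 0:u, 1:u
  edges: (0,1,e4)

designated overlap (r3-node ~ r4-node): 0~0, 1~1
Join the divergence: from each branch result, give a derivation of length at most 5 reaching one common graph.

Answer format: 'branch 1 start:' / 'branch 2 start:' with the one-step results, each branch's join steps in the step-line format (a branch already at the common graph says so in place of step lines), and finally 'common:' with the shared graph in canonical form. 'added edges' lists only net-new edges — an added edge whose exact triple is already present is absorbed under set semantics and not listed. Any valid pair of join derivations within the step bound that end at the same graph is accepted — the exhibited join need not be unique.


branch 1 start:
nodes: 0:u, 1:u
edges: (0,1,e2)
branch 2 start:
nodes: 0:u, 1:u
edges: (0,1,e4)
branch 1 step 1: rule r2; match: 0->0, 1->1; deleted nodes (none); deleted edges (0,1,e2); added nodes (none); added edges (0,1,e3); result: nodes: 0:u, 1:u edges: (0,1,e3)
branch 1 step 2: rule r1; match: 0->0, 1->1; deleted nodes (none); deleted edges (0,1,e3); added nodes (none); added edges (0,1,e4); result: nodes: 0:u, 1:u edges: (0,1,e4)
branch 2: already at the common graph (0 steps)
common:
nodes: 0:u, 1:u
edges: (0,1,e4)


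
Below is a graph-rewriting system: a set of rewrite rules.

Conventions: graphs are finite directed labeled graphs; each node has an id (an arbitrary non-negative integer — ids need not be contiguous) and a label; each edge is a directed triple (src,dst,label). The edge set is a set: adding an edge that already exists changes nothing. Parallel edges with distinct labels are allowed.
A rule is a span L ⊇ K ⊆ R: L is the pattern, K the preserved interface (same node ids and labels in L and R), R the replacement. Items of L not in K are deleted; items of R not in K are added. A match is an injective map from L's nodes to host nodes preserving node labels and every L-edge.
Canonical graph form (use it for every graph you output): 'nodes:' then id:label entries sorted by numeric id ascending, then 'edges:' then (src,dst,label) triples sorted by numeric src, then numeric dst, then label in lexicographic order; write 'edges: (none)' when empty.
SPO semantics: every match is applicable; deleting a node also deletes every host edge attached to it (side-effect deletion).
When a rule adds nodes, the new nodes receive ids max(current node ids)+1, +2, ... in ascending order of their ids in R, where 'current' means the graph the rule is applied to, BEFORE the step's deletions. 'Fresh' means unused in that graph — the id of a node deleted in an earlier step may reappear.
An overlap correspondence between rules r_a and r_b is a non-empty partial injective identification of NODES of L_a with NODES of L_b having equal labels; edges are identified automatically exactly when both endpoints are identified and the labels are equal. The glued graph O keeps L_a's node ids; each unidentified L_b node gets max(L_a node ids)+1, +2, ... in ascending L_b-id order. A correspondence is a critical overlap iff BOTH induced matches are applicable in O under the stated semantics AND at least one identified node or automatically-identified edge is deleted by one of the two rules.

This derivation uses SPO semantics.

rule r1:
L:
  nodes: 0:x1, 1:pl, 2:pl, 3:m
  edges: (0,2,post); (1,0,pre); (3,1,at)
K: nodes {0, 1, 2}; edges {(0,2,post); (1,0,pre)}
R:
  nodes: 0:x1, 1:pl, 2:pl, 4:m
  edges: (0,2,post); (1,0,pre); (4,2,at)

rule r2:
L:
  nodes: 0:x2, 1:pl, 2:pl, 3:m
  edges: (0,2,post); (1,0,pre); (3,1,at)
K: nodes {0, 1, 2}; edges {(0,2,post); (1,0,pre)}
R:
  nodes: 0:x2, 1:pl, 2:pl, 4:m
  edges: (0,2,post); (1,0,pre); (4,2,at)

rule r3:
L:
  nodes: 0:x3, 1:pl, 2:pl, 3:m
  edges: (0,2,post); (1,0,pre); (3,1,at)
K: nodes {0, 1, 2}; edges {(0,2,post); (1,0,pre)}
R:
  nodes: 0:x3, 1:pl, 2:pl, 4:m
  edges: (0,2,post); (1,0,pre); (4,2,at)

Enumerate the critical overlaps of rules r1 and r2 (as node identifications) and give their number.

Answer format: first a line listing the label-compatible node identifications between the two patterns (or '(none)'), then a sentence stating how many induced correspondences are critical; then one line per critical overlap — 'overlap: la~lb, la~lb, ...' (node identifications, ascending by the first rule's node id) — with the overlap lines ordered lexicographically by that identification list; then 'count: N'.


label-compatible node identifications between L(r1) and L(r2): 1~1, 1~2, 2~1, 2~2, 3~3
7 of the induced correspondences are critical overlaps of r1 and r2.
overlap: 1~1, 2~2, 3~3
overlap: 1~1, 3~3
overlap: 1~2, 2~1, 3~3
overlap: 1~2, 3~3
overlap: 2~1, 3~3
overlap: 2~2, 3~3
overlap: 3~3
count: 7


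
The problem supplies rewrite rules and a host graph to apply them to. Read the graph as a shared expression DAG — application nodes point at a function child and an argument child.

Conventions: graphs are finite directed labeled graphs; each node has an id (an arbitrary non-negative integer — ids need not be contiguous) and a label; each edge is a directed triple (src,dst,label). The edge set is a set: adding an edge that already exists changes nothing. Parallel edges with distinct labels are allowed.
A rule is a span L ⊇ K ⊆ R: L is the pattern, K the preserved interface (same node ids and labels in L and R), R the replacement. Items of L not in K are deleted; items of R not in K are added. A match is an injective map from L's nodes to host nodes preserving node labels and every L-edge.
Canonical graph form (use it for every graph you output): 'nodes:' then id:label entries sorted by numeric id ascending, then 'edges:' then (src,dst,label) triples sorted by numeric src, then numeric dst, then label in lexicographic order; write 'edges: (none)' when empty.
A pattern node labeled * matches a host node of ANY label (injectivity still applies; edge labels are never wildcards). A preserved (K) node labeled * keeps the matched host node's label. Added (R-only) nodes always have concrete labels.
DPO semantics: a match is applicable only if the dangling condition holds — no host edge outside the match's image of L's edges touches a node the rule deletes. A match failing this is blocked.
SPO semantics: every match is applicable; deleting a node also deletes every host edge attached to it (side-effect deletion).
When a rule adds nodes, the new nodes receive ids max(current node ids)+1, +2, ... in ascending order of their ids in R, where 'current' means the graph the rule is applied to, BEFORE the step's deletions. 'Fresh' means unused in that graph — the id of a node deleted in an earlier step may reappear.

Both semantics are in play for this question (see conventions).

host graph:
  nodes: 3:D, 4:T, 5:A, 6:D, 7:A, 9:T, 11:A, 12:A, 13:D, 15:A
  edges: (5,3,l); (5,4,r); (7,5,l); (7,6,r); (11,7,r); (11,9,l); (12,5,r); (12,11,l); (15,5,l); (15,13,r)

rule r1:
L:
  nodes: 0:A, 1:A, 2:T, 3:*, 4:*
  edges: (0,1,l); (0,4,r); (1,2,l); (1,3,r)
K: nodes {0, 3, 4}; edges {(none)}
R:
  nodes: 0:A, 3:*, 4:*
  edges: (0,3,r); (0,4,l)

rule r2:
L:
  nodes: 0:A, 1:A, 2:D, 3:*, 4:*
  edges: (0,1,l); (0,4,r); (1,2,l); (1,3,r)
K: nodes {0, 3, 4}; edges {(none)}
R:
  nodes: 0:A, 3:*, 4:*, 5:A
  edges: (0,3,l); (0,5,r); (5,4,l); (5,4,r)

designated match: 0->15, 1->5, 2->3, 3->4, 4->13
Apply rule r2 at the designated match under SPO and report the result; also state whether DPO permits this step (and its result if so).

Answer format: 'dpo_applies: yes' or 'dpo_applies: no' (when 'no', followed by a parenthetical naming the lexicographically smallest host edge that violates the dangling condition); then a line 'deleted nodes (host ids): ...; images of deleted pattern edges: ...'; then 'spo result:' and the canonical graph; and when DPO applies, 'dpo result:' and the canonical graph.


dpo_applies: no
(the rule deletes node 5, which keeps host edge (7,5,l) outside the match image — the dangling condition fails, DPO blocks; SPO proceeds and side-deletes such edges)
deleted nodes (host ids): 3, 5; images of deleted pattern edges: (5,3,l); (5,4,r); (15,5,l); (15,13,r)
spo result:
nodes: 4:T, 6:D, 7:A, 9:T, 11:A, 12:A, 13:D, 15:A, 16:A
edges: (7,6,r); (11,7,r); (11,9,l); (12,11,l); (15,4,l); (15,16,r); (16,13,l); (16,13,r)


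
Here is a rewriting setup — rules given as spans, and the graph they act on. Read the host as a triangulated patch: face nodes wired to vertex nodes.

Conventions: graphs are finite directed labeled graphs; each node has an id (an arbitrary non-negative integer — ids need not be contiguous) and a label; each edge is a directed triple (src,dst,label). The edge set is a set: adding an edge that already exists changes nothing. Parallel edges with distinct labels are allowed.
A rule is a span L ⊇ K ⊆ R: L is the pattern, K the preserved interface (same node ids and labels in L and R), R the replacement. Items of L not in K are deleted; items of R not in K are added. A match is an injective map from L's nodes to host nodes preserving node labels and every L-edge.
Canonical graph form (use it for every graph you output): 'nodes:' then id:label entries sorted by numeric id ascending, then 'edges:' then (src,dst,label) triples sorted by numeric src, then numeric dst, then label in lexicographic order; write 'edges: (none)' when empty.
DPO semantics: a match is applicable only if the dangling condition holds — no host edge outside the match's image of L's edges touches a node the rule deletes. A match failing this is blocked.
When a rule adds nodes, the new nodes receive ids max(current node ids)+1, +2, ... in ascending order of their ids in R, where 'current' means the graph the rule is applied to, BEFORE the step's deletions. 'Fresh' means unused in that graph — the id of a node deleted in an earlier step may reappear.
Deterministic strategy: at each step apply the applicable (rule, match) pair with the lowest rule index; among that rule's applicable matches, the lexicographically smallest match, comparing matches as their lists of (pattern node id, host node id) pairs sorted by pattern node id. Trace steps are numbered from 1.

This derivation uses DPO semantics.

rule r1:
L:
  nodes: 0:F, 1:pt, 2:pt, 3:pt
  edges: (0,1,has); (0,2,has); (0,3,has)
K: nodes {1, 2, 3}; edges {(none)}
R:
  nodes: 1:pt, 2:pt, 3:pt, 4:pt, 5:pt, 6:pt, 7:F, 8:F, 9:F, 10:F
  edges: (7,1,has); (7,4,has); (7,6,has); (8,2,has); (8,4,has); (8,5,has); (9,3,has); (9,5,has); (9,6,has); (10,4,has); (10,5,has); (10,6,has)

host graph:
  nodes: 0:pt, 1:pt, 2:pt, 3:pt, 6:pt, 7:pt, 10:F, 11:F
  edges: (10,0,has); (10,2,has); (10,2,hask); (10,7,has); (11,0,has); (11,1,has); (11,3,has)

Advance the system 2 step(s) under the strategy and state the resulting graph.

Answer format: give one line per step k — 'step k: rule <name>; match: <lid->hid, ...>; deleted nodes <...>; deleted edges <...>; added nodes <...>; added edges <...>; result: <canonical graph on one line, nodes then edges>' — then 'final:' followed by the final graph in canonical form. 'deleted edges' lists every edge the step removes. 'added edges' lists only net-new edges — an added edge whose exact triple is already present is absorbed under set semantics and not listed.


step 1: rule r1; match: 0->11, 1->0, 2->1, 3->3; deleted nodes 11; deleted edges (11,0,has); (11,1,has); (11,3,has); added nodes 12, 13, 14, 15, 16, 17, 18; added edges (15,0,has); (15,12,has); (15,14,has); (16,1,has); (16,12,has); (16,13,has); (17,3,has); (17,13,has); (17,14,has); (18,12,has); (18,13,has); (18,14,has); result: nodes: 0:pt, 1:pt, 2:pt, 3:pt, 6:pt, 7:pt, 10:F, 12:pt, 13:pt, 14:pt, 15:F, 16:F, 17:F, 18:F edges: (10,0,has); (10,2,has); (10,2,hask); (10,7,has); (15,0,has); (15,12,has); (15,14,has); (16,1,has); (16,12,has); (16,13,has); (17,3,has); (17,13,has); (17,14,has); (18,12,has); (18,13,has); (18,14,has)
step 2: rule r1; match: 0->15, 1->0, 2->12, 3->14; deleted nodes 15; deleted edges (15,0,has); (15,12,has); (15,14,has); added nodes 19, 20, 21, 22, 23, 24, 25; added edges (22,0,has); (22,19,has); (22,21,has); (23,12,has); (23,19,has); (23,20,has); (24,14,has); (24,20,has); (24,21,has); (25,19,has); (25,20,has); (25,21,has); result: nodes: 0:pt, 1:pt, 2:pt, 3:pt, 6:pt, 7:pt, 10:F, 12:pt, 13:pt, 14:pt, 16:F, 17:F, 18:F, 19:pt, 20:pt, 21:pt, 22:F, 23:F, 24:F, 25:F edges: (10,0,has); (10,2,has); (10,2,hask); (10,7,has); (16,1,has); (16,12,has); (16,13,has); (17,3,has); (17,13,has); (17,14,has); (18,12,has); (18,13,has); (18,14,has); (22,0,has); (22,19,has); (22,21,has); (23,12,has); (23,19,has); (23,20,has); (24,14,has); (24,20,has); (24,21,has); (25,19,has); (25,20,has); (25,21,has)
final:
nodes: 0:pt, 1:pt, 2:pt, 3:pt, 6:pt, 7:pt, 10:F, 12:pt, 13:pt, 14:pt, 16:F, 17:F, 18:F, 19:pt, 20:pt, 21:pt, 22:F, 23:F, 24:F, 25:F
edges: (10,0,has); (10,2,has); (10,2,hask); (10,7,has); (16,1,has); (16,12,has); (16,13,has); (17,3,has); (17,13,has); (17,14,has); (18,12,has); (18,13,has); (18,14,has); (22,0,has); (22,19,has); (22,21,has); (23,12,has); (23,19,has); (23,20,has); (24,14,has); (24,20,has); (24,21,has); (25,19,has); (25,20,has); (25,21,has)
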